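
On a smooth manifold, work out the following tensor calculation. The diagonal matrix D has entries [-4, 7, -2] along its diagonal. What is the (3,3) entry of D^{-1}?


For a diagonal matrix, the inverse has entries (D^{-1})_{ii} = 1/d_{ii}.
The diagonal entries are: d_{11} = -4, d_{22} = 7, d_{33} = -2
We need (D^{-1})_{33} = 1/d_{33} = 1/-2 = -1/2

-1/2


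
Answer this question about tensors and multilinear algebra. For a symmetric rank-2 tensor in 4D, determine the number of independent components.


A symmetric rank-2 tensor in d dimensions has d(d+1)/2 independent components.
d = 4
d(d+1)/2 = 4 * 5 / 2 = 20 / 2 = 10

10


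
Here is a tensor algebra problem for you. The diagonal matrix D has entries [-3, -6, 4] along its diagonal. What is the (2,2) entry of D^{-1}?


For a diagonal matrix, the inverse has entries (D^{-1})_{ii} = 1/d_{ii}.
The diagonal entries are: d_{11} = -3, d_{22} = -6, d_{33} = 4
We need (D^{-1})_{22} = 1/d_{22} = 1/-6 = -1/6

-1/6


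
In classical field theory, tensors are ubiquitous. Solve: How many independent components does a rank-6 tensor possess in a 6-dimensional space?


The number of components of a rank-r tensor in d dimensions is d^r.
Here d = 6 and r = 6.
6^6 = 46656

46656


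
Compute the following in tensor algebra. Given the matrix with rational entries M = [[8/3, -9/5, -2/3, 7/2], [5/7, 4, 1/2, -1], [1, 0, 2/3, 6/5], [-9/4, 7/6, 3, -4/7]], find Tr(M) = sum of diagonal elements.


The trace is the sum of diagonal entries.
Diagonal: M[1,1] = 8/3, M[2,2] = 4, M[3,3] = 2/3, M[4,4] = -4/7
Tr(M) = 8/3 + 4 + 2/3 + -4/7
Computing step by step:
After adding M[1,1]: 8/3
After adding M[2,2]: 20/3
After adding M[3,3]: 22/3
After adding M[4,4]: 142/21
Tr(M) = 142/21

142/21


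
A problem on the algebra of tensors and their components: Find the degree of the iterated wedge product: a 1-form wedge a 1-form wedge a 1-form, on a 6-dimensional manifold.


The degree of a wedge product is the sum of the degrees of the individual forms.
Degrees: 1, 1, 1
Total degree = 1 + 1 + 1 = 3

3


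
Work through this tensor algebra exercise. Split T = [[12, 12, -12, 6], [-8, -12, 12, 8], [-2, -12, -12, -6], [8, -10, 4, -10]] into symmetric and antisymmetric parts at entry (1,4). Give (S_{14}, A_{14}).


T_{14} = 6
T_{41} = 8
S_{14} = (6 + 8)/2 = 14/2 = 7
A_{14} = (6 - 8)/2 = -2/2 = -1
Check: S + A = 7 + -1 = 6 = T_{14}.

(7, -1)


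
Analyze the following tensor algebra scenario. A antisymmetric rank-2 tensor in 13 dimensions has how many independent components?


A antisymmetric rank-2 tensor in d dimensions has d(d-1)/2 independent components.
d = 13
d(d-1)/2 = 13 * 12 / 2 = 156 / 2 = 78

78


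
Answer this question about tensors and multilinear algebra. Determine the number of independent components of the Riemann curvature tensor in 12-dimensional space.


The Riemann tensor in d dimensions has d^2(d^2 - 1)/12 independent components.
d = 12, so d^2 = 144
d^2 - 1 = 143
d^2(d^2 - 1) = 144 * 143 = 20592
Divide by 12: 20592 / 12 = 1716

1716


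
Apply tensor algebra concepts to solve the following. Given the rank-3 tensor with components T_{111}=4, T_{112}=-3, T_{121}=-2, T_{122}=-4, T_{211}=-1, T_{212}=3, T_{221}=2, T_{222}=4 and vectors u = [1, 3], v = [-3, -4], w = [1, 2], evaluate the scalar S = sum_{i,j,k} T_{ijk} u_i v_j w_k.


S = sum over i,j,k of T_{ijk} u_i v_j w_k. Expanding all 8 terms:
T_{111}*u_1*v_1*w_1 = 4*1*-3*1 = -12  (running total: -12)
T_{112}*u_1*v_1*w_2 = -3*1*-3*2 = 18  (running total: 6)
T_{121}*u_1*v_2*w_1 = -2*1*-4*1 = 8  (running total: 14)
T_{122}*u_1*v_2*w_2 = -4*1*-4*2 = 32  (running total: 46)
T_{211}*u_2*v_1*w_1 = -1*3*-3*1 = 9  (running total: 55)
T_{212}*u_2*v_1*w_2 = 3*3*-3*2 = -54  (running total: 1)
T_{221}*u_2*v_2*w_1 = 2*3*-4*1 = -24  (running total: -23)
T_{222}*u_2*v_2*w_2 = 4*3*-4*2 = -96  (running total: -119)
S = -119

-119


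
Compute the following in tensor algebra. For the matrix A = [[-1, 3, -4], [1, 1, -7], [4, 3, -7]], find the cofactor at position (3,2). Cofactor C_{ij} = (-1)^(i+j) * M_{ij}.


To find cofactor C_{32}, delete row 3 and column 2.
The resulting 2x2 submatrix is: [[-1, -4], [1, -7]]
Minor M_{32} = -1*-7 - -4*1
  = 7 - -4 = 11
Sign = (-1)^(3+2) = (-1)^5 = -1
Cofactor C_{32} = -1 * 11 = -11

-11


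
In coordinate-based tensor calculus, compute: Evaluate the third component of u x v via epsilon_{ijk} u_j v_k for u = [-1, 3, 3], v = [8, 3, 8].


(u x v)_3 = sum_{j,k} epsilon_{3jk} u_j v_k. Only permutations of (1,2,3) contribute; the two non-zero terms are:
eps_{312} u_1 v_2 = 1 * -1 * 3 = -3
eps_{321} u_2 v_1 = -1 * 3 * 8 = -24
(u x v)_3 = -27

-27


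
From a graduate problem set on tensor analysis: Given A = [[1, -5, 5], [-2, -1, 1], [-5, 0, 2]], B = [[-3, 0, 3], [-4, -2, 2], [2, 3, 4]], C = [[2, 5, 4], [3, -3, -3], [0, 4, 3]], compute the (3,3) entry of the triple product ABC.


(ABC)_{33} = sum_m (AB)_{3m} C_{m3}. First compute row 3 of AB.
(AB)_{31} = -5*-3 + 0*-4 + 2*2 = 19
(AB)_{32} = -5*0 + 0*-2 + 2*3 = 6
(AB)_{33} = -5*3 + 0*2 + 2*4 = -7
Now contract with column 3 of C:
(AB)_{31} * C_{13} = 19 * 4 = 76
(AB)_{32} * C_{23} = 6 * -3 = -18
(AB)_{33} * C_{33} = -7 * 3 = -21
(ABC)_{33} = 76 + -18 + -21 = 37

37


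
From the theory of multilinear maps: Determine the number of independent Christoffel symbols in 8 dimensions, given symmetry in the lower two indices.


Christoffel symbols Gamma^k_{ij} are symmetric in i,j, so there are d * d(d+1)/2 independent symbols.
d = 8
d(d+1)/2 = 8 * 9 / 2 = 36
Total = 8 * 36 = 288

288


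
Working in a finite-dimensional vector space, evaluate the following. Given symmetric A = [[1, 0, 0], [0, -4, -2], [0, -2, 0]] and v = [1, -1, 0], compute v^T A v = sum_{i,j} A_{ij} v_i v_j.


First compute Av:
(Av)_1 = 1*1 + 0*-1 + 0*0 = 1
(Av)_2 = 0*1 + -4*-1 + -2*0 = 4
(Av)_3 = 0*1 + -2*-1 + 0*0 = 2
Av = [1, 4, 2]
Then v^T (Av) = 1*1 + -1*4 + 0*2
= 1 + -4 + 0 = -3

-3


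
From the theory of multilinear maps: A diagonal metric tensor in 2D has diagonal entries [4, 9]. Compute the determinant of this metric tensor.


For a diagonal metric, the determinant is the product of diagonal entries.
Diagonal entries: 4, 9
det(g) = 4 * 9 = 36

36


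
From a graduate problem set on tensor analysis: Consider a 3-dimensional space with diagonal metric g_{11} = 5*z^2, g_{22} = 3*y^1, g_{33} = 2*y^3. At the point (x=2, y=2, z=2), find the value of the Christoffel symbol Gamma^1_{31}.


For a diagonal metric, Gamma^k_{ij} = (1/2) g^{kk} (dg_{ik}/dx_j + dg_{jk}/dx_i - dg_{ij}/dx_k).
The metric is diagonal, so g_{ab} = 0 for a != b.
At the given point: g_{11} = 20, g_{22} = 6, g_{33} = 16
g^{11} = 1/20
dg_{31}/dx_1 = 0 (off-diagonal)
dg_{11}/dx_3 = dg_{11}/dx_3 = 20
dg_{31}/dx_1 = 0 (off-diagonal)
Numerator = 0 + 20 - 0 = 20
Gamma^1_{31} = 20 / (2 * 20) = 1/2

1/2


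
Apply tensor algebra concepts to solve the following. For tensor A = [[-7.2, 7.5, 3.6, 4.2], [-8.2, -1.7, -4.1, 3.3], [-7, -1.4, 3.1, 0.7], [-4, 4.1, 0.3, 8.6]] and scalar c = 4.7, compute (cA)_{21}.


Scalar multiplication: (cA)_{ij} = c * A_{ij}.
c = 4.7
A_{21} = -8.2
(cA)_{21} = 4.7 * -8.2 = -38.54

-38.54


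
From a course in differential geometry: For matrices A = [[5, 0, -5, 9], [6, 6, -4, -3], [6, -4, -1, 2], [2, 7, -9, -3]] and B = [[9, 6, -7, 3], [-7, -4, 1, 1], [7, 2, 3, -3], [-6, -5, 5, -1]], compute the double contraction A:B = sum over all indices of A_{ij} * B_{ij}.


A:B = sum over all i,j of A_{ij} * B_{ij}.
Row 1: 5*9=45, 0*6=0, -5*-7=35, 9*3=27 => row sum = 107
Row 2: 6*-7=-42, 6*-4=-24, -4*1=-4, -3*1=-3 => row sum = -73
Row 3: 6*7=42, -4*2=-8, -1*3=-3, 2*-3=-6 => row sum = 25
Row 4: 2*-6=-12, 7*-5=-35, -9*5=-45, -3*-1=3 => row sum = -89
Total = 107 + -73 + 25 + -89 = -30

-30


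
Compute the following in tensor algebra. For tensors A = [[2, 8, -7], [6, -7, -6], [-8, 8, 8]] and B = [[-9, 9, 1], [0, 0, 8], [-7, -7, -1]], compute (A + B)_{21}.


Tensor addition is component-wise: (A + B)_{ij} = A_{ij} + B_{ij}.
A_{21} = 6
B_{21} = 0
(A + B)_{21} = 6 + 0 = 6

6


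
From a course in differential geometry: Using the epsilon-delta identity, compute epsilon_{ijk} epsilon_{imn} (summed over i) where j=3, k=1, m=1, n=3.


Using the identity: epsilon_{ijk} epsilon_{imn} = delta_{jm} delta_{kn} - delta_{jn} delta_{km}.
delta_{31} = 0
delta_{13} = 0
delta_{33} = 1
delta_{11} = 1
Result = 0 * 0 - 1 * 1 = 0 - 1 = -1

-1


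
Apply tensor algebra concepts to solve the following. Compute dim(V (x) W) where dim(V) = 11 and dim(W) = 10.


The dimension of a tensor product is the product of dimensions.
dim(V) = 11, dim(W) = 10
dim(V (x) W) = 11 * 10 = 110

110


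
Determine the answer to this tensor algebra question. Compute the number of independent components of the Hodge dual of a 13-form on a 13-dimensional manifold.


The Hodge dual of a p-form on an n-dimensional manifold is an (n-p)-form.
n = 13, p = 13, so dual degree = 13 - 13 = 0
The number of components is C(n, n-p) = C(13, 0) = 1

1


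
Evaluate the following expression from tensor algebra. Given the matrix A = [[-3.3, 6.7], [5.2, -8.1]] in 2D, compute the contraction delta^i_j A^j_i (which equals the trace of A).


The contraction (trace) of a rank-2 tensor is the sum of its diagonal elements.
Diagonal entries: A[1,1] = -3.3, A[2,2] = -8.1
Tr(A) = -3.3 + -8.1 = -11.4

-11.4


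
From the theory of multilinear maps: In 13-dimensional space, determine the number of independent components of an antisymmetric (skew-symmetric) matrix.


An antisymmetric rank-2 tensor satisfies A_{ij} = -A_{ji}, so diagonal entries are zero.
The independent components are the upper-triangular entries: C(n, 2) = n(n-1)/2.
n = 13
C(13, 2) = 13 * 12 / 2 = 156 / 2 = 78

78


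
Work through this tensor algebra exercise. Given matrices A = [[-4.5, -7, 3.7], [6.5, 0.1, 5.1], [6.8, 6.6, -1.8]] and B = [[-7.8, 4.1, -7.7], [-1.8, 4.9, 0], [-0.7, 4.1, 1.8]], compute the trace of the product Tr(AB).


Tr(AB) = sum_i (AB)_{ii} where (AB)_{ii} = sum_k A_{ik} B_{ki}.
(AB)_{11} = -4.5*-7.8 + -7*-1.8 + 3.7*-0.7 = 45.11
(AB)_{22} = 6.5*4.1 + 0.1*4.9 + 5.1*4.1 = 48.05
(AB)_{33} = 6.8*-7.7 + 6.6*0 + -1.8*1.8 = -55.6
Tr(AB) = 45.11 + 48.05 + -55.6 = 37.56

37.56


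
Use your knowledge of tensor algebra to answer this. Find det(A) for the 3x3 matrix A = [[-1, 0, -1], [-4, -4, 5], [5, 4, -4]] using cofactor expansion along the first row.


Expanding along the first row, det(A) = a11*M_11 - a12*M_12 + a13*M_13, where M_1j is the (1,j) minor.
Minor M_11 = -4*-4 - 5*4 = -4
Minor M_12 = -4*-4 - 5*5 = -9
Minor M_13 = -4*4 - -4*5 = 4
det = -1*(-4) - 0*(-9) + -1*(4)
    = 4 - 0 + -4
    = 0

0


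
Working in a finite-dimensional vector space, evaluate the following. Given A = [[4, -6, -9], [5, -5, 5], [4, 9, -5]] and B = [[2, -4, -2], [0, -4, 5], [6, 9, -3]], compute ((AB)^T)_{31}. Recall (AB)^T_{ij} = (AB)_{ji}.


(AB)^T_{ij} = (AB)_{ji} = sum_k A_{jk} B_{ki}.
For i=3, j=1 we need (AB)_{13}:
A_{11} * B_{13} = 4 * -2 = -8
A_{12} * B_{23} = -6 * 5 = -30
A_{13} * B_{33} = -9 * -3 = 27
Sum = -8 + -30 + 27 = -11

-11


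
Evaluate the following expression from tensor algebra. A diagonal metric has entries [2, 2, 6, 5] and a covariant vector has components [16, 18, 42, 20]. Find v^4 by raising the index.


To raise an index with a diagonal metric: v^i = v_i / g_{ii}.
For index 4: v_4 = 20, g_{44} = 5
v^4 = 20 / 5 = 4

4


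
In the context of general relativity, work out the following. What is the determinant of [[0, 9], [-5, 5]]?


For a 2x2 matrix [[a, b], [c, d]], det = a*d - b*c.
a = 0, b = 9, c = -5, d = 5
a*d = 0 * 5 = 0
b*c = 9 * -5 = -45
det = 0 - -45 = 45

45


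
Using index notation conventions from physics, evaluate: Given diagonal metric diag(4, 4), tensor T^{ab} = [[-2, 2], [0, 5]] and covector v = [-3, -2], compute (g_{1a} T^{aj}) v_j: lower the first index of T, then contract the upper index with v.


Step 1: lower the first index. For a diagonal metric, g_{ia} T^{aj} = g_{ii} T^{ij} (no sum on i).
g_{11} = 4
S_1{}^1 = 4 * T^{11} = 4 * -2 = -8
S_1{}^2 = 4 * T^{12} = 4 * 2 = 8
Step 2: contract S_1{}^j with v_j.
S_1{}^1 * v_1 = -8 * -3 = 24
S_1{}^2 * v_2 = 8 * -2 = -16
Result = 24 + -16 = 8

8


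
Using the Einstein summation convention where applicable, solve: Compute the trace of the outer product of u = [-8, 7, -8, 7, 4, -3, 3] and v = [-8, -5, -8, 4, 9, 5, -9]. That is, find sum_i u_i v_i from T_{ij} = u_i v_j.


The outer product gives T_{ij} = u_i v_j.
The trace (contraction) is Tr(T) = sum_i T_{ii} = sum_i u_i v_i.
Diagonal entries:
T_{11} = u_1 * v_1 = -8 * -8 = 64
T_{22} = u_2 * v_2 = 7 * -5 = -35
T_{33} = u_3 * v_3 = -8 * -8 = 64
T_{44} = u_4 * v_4 = 7 * 4 = 28
T_{55} = u_5 * v_5 = 4 * 9 = 36
T_{66} = u_6 * v_6 = -3 * 5 = -15
T_{77} = u_7 * v_7 = 3 * -9 = -27
Tr(T) = 64 + -35 + 64 + 28 + 36 + -15 + -27 = 115

115


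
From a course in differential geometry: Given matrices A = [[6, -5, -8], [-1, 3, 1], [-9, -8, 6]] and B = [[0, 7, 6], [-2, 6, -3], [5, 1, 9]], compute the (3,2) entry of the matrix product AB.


(AB)_{ij} = sum_k A_{ik} B_{kj}.
For i=3, j=2:
A_{31} * B_{12} = -9 * 7 = -63
A_{32} * B_{22} = -8 * 6 = -48
A_{33} * B_{32} = 6 * 1 = 6
Sum = -63 + -48 + 6 = -105

-105


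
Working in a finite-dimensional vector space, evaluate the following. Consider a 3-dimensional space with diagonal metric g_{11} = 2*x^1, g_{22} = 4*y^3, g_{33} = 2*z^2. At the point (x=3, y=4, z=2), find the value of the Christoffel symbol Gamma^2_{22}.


For a diagonal metric, Gamma^k_{ij} = (1/2) g^{kk} (dg_{ik}/dx_j + dg_{jk}/dx_i - dg_{ij}/dx_k).
The metric is diagonal, so g_{ab} = 0 for a != b.
At the given point: g_{11} = 6, g_{22} = 256, g_{33} = 8
g^{22} = 1/256
dg_{22}/dx_2 = dg_{22}/dx_2 = 192
dg_{22}/dx_2 = dg_{22}/dx_2 = 192
dg_{22}/dx_2 = dg_{22}/dx_2 = 192
Numerator = 192 + 192 - 192 = 192
Gamma^2_{22} = 192 / (2 * 256) = 3/8

3/8


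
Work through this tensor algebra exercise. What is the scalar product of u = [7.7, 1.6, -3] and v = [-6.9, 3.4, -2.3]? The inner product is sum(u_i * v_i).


The inner product u . v = sum of u_i * v_i.
Term-by-term: 7.7 * -6.9, 1.6 * 3.4, -3 * -2.3
Products: -53.13, 5.44, 6.9
Sum = -53.13 + 5.44 + 6.9 = -40.79

-40.79


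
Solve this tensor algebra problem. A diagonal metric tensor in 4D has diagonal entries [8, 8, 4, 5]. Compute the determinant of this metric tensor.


For a diagonal metric, the determinant is the product of diagonal entries.
Diagonal entries: 8, 8, 4, 5
det(g) = 8 * 8 * 4 * 5 = 1280

1280


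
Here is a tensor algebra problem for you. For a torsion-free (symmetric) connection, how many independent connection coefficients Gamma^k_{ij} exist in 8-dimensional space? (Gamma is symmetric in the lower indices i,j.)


Christoffel symbols Gamma^k_{ij} are symmetric in i,j, so there are d * d(d+1)/2 independent symbols.
d = 8
d(d+1)/2 = 8 * 9 / 2 = 36
Total = 8 * 36 = 288

288


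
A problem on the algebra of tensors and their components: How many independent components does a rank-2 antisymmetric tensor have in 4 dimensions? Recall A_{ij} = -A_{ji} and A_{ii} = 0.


An antisymmetric rank-2 tensor satisfies A_{ij} = -A_{ji}, so diagonal entries are zero.
The independent components are the upper-triangular entries: C(n, 2) = n(n-1)/2.
n = 4
C(4, 2) = 4 * 3 / 2 = 12 / 2 = 6

6


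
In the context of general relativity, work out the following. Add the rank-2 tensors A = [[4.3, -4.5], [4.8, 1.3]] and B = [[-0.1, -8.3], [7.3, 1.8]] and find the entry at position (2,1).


Tensor addition is component-wise: (A + B)_{ij} = A_{ij} + B_{ij}.
A_{21} = 4.8
B_{21} = 7.3
(A + B)_{21} = 4.8 + 7.3 = 12.1

12.1


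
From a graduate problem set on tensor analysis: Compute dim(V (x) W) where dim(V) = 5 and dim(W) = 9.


The dimension of a tensor product is the product of dimensions.
dim(V) = 5, dim(W) = 9
dim(V (x) W) = 5 * 9 = 45

45


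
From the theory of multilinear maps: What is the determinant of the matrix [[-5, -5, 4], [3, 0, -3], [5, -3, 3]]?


Expanding along the first row, det(A) = a11*M_11 - a12*M_12 + a13*M_13, where M_1j is the (1,j) minor.
Minor M_11 = 0*3 - -3*-3 = -9
Minor M_12 = 3*3 - -3*5 = 24
Minor M_13 = 3*-3 - 0*5 = -9
det = -5*(-9) - -5*(24) + 4*(-9)
    = 45 - -120 + -36
    = 129

129


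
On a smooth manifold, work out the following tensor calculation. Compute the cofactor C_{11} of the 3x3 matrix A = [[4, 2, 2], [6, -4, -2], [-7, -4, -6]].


To find cofactor C_{11}, delete row 1 and column 1.
The resulting 2x2 submatrix is: [[-4, -2], [-4, -6]]
Minor M_{11} = -4*-6 - -2*-4
  = 24 - 8 = 16
Sign = (-1)^(1+1) = (-1)^2 = 1
Cofactor C_{11} = 1 * 16 = 16

16


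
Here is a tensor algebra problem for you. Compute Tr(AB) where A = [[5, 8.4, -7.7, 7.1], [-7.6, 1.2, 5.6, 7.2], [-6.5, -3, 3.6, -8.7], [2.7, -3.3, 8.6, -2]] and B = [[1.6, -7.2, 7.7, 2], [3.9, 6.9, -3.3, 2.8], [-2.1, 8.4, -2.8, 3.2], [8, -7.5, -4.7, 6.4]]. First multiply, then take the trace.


Tr(AB) = sum_i (AB)_{ii} where (AB)_{ii} = sum_k A_{ik} B_{ki}.
(AB)_{11} = 5*1.6 + 8.4*3.9 + -7.7*-2.1 + 7.1*8 = 113.73
(AB)_{22} = -7.6*-7.2 + 1.2*6.9 + 5.6*8.4 + 7.2*-7.5 = 56.04
(AB)_{33} = -6.5*7.7 + -3*-3.3 + 3.6*-2.8 + -8.7*-4.7 = -9.34
(AB)_{44} = 2.7*2 + -3.3*2.8 + 8.6*3.2 + -2*6.4 = 10.88
Tr(AB) = 113.73 + 56.04 + -9.34 + 10.88 = 171.31

171.31


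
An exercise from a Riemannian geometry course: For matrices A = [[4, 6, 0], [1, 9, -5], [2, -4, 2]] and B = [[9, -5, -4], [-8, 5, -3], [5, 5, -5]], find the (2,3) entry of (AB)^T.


(AB)^T_{ij} = (AB)_{ji} = sum_k A_{jk} B_{ki}.
For i=2, j=3 we need (AB)_{32}:
A_{31} * B_{12} = 2 * -5 = -10
A_{32} * B_{22} = -4 * 5 = -20
A_{33} * B_{32} = 2 * 5 = 10
Sum = -10 + -20 + 10 = -20

-20


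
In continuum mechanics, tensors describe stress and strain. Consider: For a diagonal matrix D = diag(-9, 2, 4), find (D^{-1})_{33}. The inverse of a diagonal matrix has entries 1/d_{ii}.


For a diagonal matrix, the inverse has entries (D^{-1})_{ii} = 1/d_{ii}.
The diagonal entries are: d_{11} = -9, d_{22} = 2, d_{33} = 4
We need (D^{-1})_{33} = 1/d_{33} = 1/4 = 1/4

1/4


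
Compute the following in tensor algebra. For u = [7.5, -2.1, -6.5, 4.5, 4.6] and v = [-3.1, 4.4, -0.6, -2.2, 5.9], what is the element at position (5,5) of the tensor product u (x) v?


The outer product entry T_{ij} = u_i * v_j.
We need i=5, j=5.
u_5 = 4.6, v_5 = 5.9
T_{5,5} = 4.6 * 5.9 = 27.14

27.14


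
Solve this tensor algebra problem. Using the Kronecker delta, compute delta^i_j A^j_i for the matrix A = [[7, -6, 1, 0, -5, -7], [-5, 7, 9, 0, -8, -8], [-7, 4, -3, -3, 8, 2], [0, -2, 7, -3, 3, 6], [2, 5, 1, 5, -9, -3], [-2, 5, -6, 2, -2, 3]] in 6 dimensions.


The contraction (trace) of a rank-2 tensor is the sum of its diagonal elements.
Diagonal entries: A[1,1] = 7, A[2,2] = 7, A[3,3] = -3, A[4,4] = -3, A[5,5] = -9, A[6,6] = 3
Tr(A) = 7 + 7 + -3 + -3 + -9 + 3 = 2

2


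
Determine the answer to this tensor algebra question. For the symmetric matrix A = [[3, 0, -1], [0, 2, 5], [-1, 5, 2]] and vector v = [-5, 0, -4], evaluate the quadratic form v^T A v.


First compute Av:
(Av)_1 = 3*-5 + 0*0 + -1*-4 = -11
(Av)_2 = 0*-5 + 2*0 + 5*-4 = -20
(Av)_3 = -1*-5 + 5*0 + 2*-4 = -3
Av = [-11, -20, -3]
Then v^T (Av) = -5*-11 + 0*-20 + -4*-3
= 55 + 0 + 12 = 67

67


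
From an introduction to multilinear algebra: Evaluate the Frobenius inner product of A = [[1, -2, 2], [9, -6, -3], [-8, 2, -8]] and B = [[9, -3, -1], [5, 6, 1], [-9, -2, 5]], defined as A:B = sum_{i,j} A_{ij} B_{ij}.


A:B = sum over all i,j of A_{ij} * B_{ij}.
Row 1: 1*9=9, -2*-3=6, 2*-1=-2 => row sum = 13
Row 2: 9*5=45, -6*6=-36, -3*1=-3 => row sum = 6
Row 3: -8*-9=72, 2*-2=-4, -8*5=-40 => row sum = 28
Total = 13 + 6 + 28 = 47

47


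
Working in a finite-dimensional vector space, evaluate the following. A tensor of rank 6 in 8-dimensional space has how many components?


The number of components of a rank-r tensor in d dimensions is d^r.
Here d = 8 and r = 6.
8^6 = 262144

262144


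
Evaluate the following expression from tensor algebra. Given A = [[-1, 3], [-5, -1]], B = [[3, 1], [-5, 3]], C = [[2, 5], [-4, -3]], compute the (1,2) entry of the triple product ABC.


(ABC)_{12} = sum_m (AB)_{1m} C_{m2}. First compute row 1 of AB.
(AB)_{11} = -1*3 + 3*-5 = -18
(AB)_{12} = -1*1 + 3*3 = 8
Now contract with column 2 of C:
(AB)_{11} * C_{12} = -18 * 5 = -90
(AB)_{12} * C_{22} = 8 * -3 = -24
(ABC)_{12} = -90 + -24 = -114

-114


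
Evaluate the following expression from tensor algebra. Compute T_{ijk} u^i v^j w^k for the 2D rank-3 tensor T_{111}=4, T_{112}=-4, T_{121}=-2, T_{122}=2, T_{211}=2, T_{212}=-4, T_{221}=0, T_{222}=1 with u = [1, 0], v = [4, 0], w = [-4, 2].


S = sum over i,j,k of T_{ijk} u_i v_j w_k. Expanding all 8 terms:
T_{111}*u_1*v_1*w_1 = 4*1*4*-4 = -64  (running total: -64)
T_{112}*u_1*v_1*w_2 = -4*1*4*2 = -32  (running total: -96)
T_{121}*u_1*v_2*w_1 = -2*1*0*-4 = 0  (running total: -96)
T_{122}*u_1*v_2*w_2 = 2*1*0*2 = 0  (running total: -96)
T_{211}*u_2*v_1*w_1 = 2*0*4*-4 = 0  (running total: -96)
T_{212}*u_2*v_1*w_2 = -4*0*4*2 = 0  (running total: -96)
T_{221}*u_2*v_2*w_1 = 0*0*0*-4 = 0  (running total: -96)
T_{222}*u_2*v_2*w_2 = 1*0*0*2 = 0  (running total: -96)
S = -96

-96


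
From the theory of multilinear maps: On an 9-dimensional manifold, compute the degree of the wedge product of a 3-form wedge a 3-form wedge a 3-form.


The degree of a wedge product is the sum of the degrees of the individual forms.
Degrees: 3, 3, 3
Total degree = 3 + 3 + 3 = 9

9


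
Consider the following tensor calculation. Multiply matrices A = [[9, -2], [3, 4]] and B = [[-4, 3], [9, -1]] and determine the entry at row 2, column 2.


(AB)_{ij} = sum_k A_{ik} B_{kj}.
For i=2, j=2:
A_{21} * B_{12} = 3 * 3 = 9
A_{22} * B_{22} = 4 * -1 = -4
Sum = 9 + -4 = 5

5


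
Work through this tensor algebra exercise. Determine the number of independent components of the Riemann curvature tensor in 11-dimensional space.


The Riemann tensor in d dimensions has d^2(d^2 - 1)/12 independent components.
d = 11, so d^2 = 121
d^2 - 1 = 120
d^2(d^2 - 1) = 121 * 120 = 14520
Divide by 12: 14520 / 12 = 1210

1210


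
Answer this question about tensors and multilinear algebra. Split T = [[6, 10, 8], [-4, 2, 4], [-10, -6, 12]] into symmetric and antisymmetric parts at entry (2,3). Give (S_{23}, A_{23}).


T_{23} = 4
T_{32} = -6
S_{23} = (4 + -6)/2 = -2/2 = -1
A_{23} = (4 - -6)/2 = 10/2 = 5
Check: S + A = -1 + 5 = 4 = T_{23}.

(-1, 5)


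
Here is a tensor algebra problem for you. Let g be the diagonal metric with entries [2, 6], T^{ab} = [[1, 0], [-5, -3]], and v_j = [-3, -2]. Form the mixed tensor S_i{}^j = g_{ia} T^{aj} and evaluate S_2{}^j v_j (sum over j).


Step 1: lower the first index. For a diagonal metric, g_{ia} T^{aj} = g_{ii} T^{ij} (no sum on i).
g_{22} = 6
S_2{}^1 = 6 * T^{21} = 6 * -5 = -30
S_2{}^2 = 6 * T^{22} = 6 * -3 = -18
Step 2: contract S_2{}^j with v_j.
S_2{}^1 * v_1 = -30 * -3 = 90
S_2{}^2 * v_2 = -18 * -2 = 36
Result = 90 + 36 = 126

126


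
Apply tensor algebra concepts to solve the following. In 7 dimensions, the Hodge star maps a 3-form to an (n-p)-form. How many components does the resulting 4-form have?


The Hodge dual of a p-form on an n-dimensional manifold is an (n-p)-form.
n = 7, p = 3, so dual degree = 7 - 3 = 4
The number of components is C(n, n-p) = C(7, 4) = 35

35


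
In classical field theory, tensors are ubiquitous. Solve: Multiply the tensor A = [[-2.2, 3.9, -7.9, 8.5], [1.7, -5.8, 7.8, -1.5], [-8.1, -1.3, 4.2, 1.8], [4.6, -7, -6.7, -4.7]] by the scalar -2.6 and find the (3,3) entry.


Scalar multiplication: (cA)_{ij} = c * A_{ij}.
c = -2.6
A_{33} = 4.2
(cA)_{33} = -2.6 * 4.2 = -10.92

-10.92


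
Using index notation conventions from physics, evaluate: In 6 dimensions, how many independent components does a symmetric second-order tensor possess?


A symmetric rank-2 tensor in d dimensions has d(d+1)/2 independent components.
d = 6
d(d+1)/2 = 6 * 7 / 2 = 42 / 2 = 21

21


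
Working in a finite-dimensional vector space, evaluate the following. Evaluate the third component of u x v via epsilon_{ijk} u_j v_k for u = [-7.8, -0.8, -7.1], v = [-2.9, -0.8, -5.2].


(u x v)_3 = sum_{j,k} epsilon_{3jk} u_j v_k. Only permutations of (1,2,3) contribute; the two non-zero terms are:
eps_{312} u_1 v_2 = 1 * -7.8 * -0.8 = 6.24
eps_{321} u_2 v_1 = -1 * -0.8 * -2.9 = -2.32
(u x v)_3 = 3.92

3.92


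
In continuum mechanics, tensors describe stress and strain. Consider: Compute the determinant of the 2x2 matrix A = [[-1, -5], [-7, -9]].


For a 2x2 matrix [[a, b], [c, d]], det = a*d - b*c.
a = -1, b = -5, c = -7, d = -9
a*d = -1 * -9 = 9
b*c = -5 * -7 = 35
det = 9 - 35 = -26

-26


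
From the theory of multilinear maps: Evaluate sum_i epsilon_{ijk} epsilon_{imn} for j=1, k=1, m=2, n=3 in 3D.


Using the identity: epsilon_{ijk} epsilon_{imn} = delta_{jm} delta_{kn} - delta_{jn} delta_{km}.
delta_{12} = 0
delta_{13} = 0
delta_{13} = 0
delta_{12} = 0
Result = 0 * 0 - 0 * 0 = 0 - 0 = 0

0


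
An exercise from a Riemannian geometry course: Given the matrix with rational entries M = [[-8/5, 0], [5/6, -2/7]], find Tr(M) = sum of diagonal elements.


The trace is the sum of diagonal entries.
Diagonal: M[1,1] = -8/5, M[2,2] = -2/7
Tr(M) = -8/5 + -2/7
Computing step by step:
After adding M[1,1]: -8/5
After adding M[2,2]: -66/35
Tr(M) = -66/35

-66/35


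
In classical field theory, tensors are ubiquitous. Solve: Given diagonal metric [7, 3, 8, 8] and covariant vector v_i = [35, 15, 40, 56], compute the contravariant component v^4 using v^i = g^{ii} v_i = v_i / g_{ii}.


To raise an index with a diagonal metric: v^i = v_i / g_{ii}.
For index 4: v_4 = 56, g_{44} = 8
v^4 = 56 / 8 = 7

7


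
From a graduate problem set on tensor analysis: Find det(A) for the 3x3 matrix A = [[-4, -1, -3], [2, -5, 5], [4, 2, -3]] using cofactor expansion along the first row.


Expanding along the first row, det(A) = a11*M_11 - a12*M_12 + a13*M_13, where M_1j is the (1,j) minor.
Minor M_11 = -5*-3 - 5*2 = 5
Minor M_12 = 2*-3 - 5*4 = -26
Minor M_13 = 2*2 - -5*4 = 24
det = -4*(5) - -1*(-26) + -3*(24)
    = -20 - 26 + -72
    = -118

-118


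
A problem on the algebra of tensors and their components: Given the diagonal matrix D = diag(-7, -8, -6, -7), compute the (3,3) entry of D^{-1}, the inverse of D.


For a diagonal matrix, the inverse has entries (D^{-1})_{ii} = 1/d_{ii}.
The diagonal entries are: d_{11} = -7, d_{22} = -8, d_{33} = -6, d_{44} = -7
We need (D^{-1})_{33} = 1/d_{33} = 1/-6 = -1/6

-1/6


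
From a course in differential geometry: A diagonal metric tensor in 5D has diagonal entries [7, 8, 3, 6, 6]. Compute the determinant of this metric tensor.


For a diagonal metric, the determinant is the product of diagonal entries.
Diagonal entries: 7, 8, 3, 6, 6
det(g) = 7 * 8 * 3 * 6 * 6 = 6048

6048


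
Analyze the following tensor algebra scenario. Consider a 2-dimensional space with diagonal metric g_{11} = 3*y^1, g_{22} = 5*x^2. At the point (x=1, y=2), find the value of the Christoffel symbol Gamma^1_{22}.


For a diagonal metric, Gamma^k_{ij} = (1/2) g^{kk} (dg_{ik}/dx_j + dg_{jk}/dx_i - dg_{ij}/dx_k).
The metric is diagonal, so g_{ab} = 0 for a != b.
At the given point: g_{11} = 6, g_{22} = 5
g^{11} = 1/6
dg_{21}/dx_2 = 0 (off-diagonal)
dg_{21}/dx_2 = 0 (off-diagonal)
dg_{22}/dx_1 = dg_{22}/dx_1 = 10
Numerator = 0 + 0 - 10 = -10
Gamma^1_{22} = -10 / (2 * 6) = -5/6

-5/6


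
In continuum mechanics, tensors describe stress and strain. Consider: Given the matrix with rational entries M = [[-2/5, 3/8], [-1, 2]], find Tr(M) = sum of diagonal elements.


The trace is the sum of diagonal entries.
Diagonal: M[1,1] = -2/5, M[2,2] = 2
Tr(M) = -2/5 + 2
Computing step by step:
After adding M[1,1]: -2/5
After adding M[2,2]: 8/5
Tr(M) = 8/5

8/5


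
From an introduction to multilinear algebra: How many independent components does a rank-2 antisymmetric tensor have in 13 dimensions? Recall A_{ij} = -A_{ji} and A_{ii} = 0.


An antisymmetric rank-2 tensor satisfies A_{ij} = -A_{ji}, so diagonal entries are zero.
The independent components are the upper-triangular entries: C(n, 2) = n(n-1)/2.
n = 13
C(13, 2) = 13 * 12 / 2 = 156 / 2 = 78

78


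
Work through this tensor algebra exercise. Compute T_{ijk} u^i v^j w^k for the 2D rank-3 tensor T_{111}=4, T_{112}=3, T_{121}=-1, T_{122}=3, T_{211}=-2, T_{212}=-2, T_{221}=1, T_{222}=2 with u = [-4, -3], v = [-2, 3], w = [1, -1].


S = sum over i,j,k of T_{ijk} u_i v_j w_k. Expanding all 8 terms:
T_{111}*u_1*v_1*w_1 = 4*-4*-2*1 = 32  (running total: 32)
T_{112}*u_1*v_1*w_2 = 3*-4*-2*-1 = -24  (running total: 8)
T_{121}*u_1*v_2*w_1 = -1*-4*3*1 = 12  (running total: 20)
T_{122}*u_1*v_2*w_2 = 3*-4*3*-1 = 36  (running total: 56)
T_{211}*u_2*v_1*w_1 = -2*-3*-2*1 = -12  (running total: 44)
T_{212}*u_2*v_1*w_2 = -2*-3*-2*-1 = 12  (running total: 56)
T_{221}*u_2*v_2*w_1 = 1*-3*3*1 = -9  (running total: 47)
T_{222}*u_2*v_2*w_2 = 2*-3*3*-1 = 18  (running total: 65)
S = 65

65


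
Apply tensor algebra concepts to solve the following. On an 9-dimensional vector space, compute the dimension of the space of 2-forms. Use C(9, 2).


The dimension of the space of p-forms on an n-dimensional space is C(n, p).
n = 9, p = 2
C(9, 2) = 9! / (2! * 7!) = 36

36


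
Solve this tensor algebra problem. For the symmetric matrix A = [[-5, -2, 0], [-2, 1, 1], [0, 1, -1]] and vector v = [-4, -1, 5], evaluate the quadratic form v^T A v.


First compute Av:
(Av)_1 = -5*-4 + -2*-1 + 0*5 = 22
(Av)_2 = -2*-4 + 1*-1 + 1*5 = 12
(Av)_3 = 0*-4 + 1*-1 + -1*5 = -6
Av = [22, 12, -6]
Then v^T (Av) = -4*22 + -1*12 + 5*-6
= -88 + -12 + -30 = -130

-130


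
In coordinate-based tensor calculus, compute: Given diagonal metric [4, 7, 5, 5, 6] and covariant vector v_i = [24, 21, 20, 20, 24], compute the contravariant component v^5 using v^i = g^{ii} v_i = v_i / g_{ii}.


To raise an index with a diagonal metric: v^i = v_i / g_{ii}.
For index 5: v_5 = 24, g_{55} = 6
v^5 = 24 / 6 = 4

4


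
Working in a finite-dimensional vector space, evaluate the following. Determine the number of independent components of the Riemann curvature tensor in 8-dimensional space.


The Riemann tensor in d dimensions has d^2(d^2 - 1)/12 independent components.
d = 8, so d^2 = 64
d^2 - 1 = 63
d^2(d^2 - 1) = 64 * 63 = 4032
Divide by 12: 4032 / 12 = 336

336


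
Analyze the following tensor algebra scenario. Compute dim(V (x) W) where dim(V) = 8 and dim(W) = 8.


The dimension of a tensor product is the product of dimensions.
dim(V) = 8, dim(W) = 8
dim(V (x) W) = 8 * 8 = 64

64


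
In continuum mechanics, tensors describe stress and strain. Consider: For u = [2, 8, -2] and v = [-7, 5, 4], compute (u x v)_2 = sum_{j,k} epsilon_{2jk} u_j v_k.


(u x v)_2 = sum_{j,k} epsilon_{2jk} u_j v_k. Only permutations of (1,2,3) contribute; the two non-zero terms are:
eps_{213} u_1 v_3 = -1 * 2 * 4 = -8
eps_{231} u_3 v_1 = 1 * -2 * -7 = 14
(u x v)_2 = 6

6


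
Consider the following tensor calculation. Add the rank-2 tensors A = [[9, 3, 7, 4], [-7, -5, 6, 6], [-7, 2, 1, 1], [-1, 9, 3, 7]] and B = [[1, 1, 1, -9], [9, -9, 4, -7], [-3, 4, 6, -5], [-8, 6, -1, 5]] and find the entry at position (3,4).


Tensor addition is component-wise: (A + B)_{ij} = A_{ij} + B_{ij}.
A_{34} = 1
B_{34} = -5
(A + B)_{34} = 1 + -5 = -4

-4


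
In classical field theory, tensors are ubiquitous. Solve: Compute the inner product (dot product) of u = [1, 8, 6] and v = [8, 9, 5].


The inner product u . v = sum of u_i * v_i.
Term-by-term: 1 * 8, 8 * 9, 6 * 5
Products: 8, 72, 30
Sum = 8 + 72 + 30 = 110

110


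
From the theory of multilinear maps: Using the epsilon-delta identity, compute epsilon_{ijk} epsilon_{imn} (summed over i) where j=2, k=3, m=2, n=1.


Using the identity: epsilon_{ijk} epsilon_{imn} = delta_{jm} delta_{kn} - delta_{jn} delta_{km}.
delta_{22} = 1
delta_{31} = 0
delta_{21} = 0
delta_{32} = 0
Result = 1 * 0 - 0 * 0 = 0 - 0 = 0

0


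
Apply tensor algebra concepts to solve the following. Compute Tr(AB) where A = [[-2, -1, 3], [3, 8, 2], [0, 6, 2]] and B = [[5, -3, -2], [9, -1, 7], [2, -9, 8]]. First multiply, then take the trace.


Tr(AB) = sum_i (AB)_{ii} where (AB)_{ii} = sum_k A_{ik} B_{ki}.
(AB)_{11} = -2*5 + -1*9 + 3*2 = -13
(AB)_{22} = 3*-3 + 8*-1 + 2*-9 = -35
(AB)_{33} = 0*-2 + 6*7 + 2*8 = 58
Tr(AB) = -13 + -35 + 58 = 10

10


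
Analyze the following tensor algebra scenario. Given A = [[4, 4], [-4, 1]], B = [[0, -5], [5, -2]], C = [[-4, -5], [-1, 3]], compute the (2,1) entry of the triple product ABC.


(ABC)_{21} = sum_m (AB)_{2m} C_{m1}. First compute row 2 of AB.
(AB)_{21} = -4*0 + 1*5 = 5
(AB)_{22} = -4*-5 + 1*-2 = 18
Now contract with column 1 of C:
(AB)_{21} * C_{11} = 5 * -4 = -20
(AB)_{22} * C_{21} = 18 * -1 = -18
(ABC)_{21} = -20 + -18 = -38

-38


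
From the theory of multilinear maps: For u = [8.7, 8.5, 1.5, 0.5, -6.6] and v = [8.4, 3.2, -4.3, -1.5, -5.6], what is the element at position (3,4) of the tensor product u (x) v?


The outer product entry T_{ij} = u_i * v_j.
We need i=3, j=4.
u_3 = 1.5, v_4 = -1.5
T_{3,4} = 1.5 * -1.5 = -2.25

-2.25


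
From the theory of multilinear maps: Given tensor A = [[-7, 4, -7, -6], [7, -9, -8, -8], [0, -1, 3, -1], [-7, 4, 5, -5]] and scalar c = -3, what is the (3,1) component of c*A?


Scalar multiplication: (cA)_{ij} = c * A_{ij}.
c = -3
A_{31} = 0
(cA)_{31} = -3 * 0 = 0

0


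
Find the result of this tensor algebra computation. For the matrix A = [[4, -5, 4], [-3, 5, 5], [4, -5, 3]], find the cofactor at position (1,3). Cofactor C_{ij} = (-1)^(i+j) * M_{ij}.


To find cofactor C_{13}, delete row 1 and column 3.
The resulting 2x2 submatrix is: [[-3, 5], [4, -5]]
Minor M_{13} = -3*-5 - 5*4
  = 15 - 20 = -5
Sign = (-1)^(1+3) = (-1)^4 = 1
Cofactor C_{13} = 1 * -5 = -5

-5


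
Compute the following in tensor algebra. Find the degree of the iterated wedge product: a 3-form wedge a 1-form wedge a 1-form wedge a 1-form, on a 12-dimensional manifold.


The degree of a wedge product is the sum of the degrees of the individual forms.
Degrees: 3, 1, 1, 1
Total degree = 3 + 1 + 1 + 1 = 6

6


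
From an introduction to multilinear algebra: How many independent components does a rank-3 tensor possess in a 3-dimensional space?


The number of components of a rank-r tensor in d dimensions is d^r.
Here d = 3 and r = 3.
3^3 = 27

27


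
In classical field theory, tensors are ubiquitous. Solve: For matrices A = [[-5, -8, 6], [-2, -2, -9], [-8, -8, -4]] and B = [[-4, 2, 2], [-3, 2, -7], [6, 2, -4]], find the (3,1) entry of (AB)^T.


(AB)^T_{ij} = (AB)_{ji} = sum_k A_{jk} B_{ki}.
For i=3, j=1 we need (AB)_{13}:
A_{11} * B_{13} = -5 * 2 = -10
A_{12} * B_{23} = -8 * -7 = 56
A_{13} * B_{33} = 6 * -4 = -24
Sum = -10 + 56 + -24 = 22

22


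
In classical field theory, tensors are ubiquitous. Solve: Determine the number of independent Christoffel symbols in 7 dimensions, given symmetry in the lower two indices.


Christoffel symbols Gamma^k_{ij} are symmetric in i,j, so there are d * d(d+1)/2 independent symbols.
d = 7
d(d+1)/2 = 7 * 8 / 2 = 28
Total = 7 * 28 = 196

196


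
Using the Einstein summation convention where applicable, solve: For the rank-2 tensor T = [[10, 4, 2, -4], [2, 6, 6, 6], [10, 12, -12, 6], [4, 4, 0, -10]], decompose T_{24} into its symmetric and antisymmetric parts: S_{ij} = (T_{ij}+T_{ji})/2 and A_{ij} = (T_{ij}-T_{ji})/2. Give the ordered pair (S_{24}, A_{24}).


T_{24} = 6
T_{42} = 4
S_{24} = (6 + 4)/2 = 10/2 = 5
A_{24} = (6 - 4)/2 = 2/2 = 1
Check: S + A = 5 + 1 = 6 = T_{24}.

(5, 1)


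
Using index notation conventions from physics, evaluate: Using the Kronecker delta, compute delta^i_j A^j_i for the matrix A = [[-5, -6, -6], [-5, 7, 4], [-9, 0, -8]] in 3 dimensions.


The contraction (trace) of a rank-2 tensor is the sum of its diagonal elements.
Diagonal entries: A[1,1] = -5, A[2,2] = 7, A[3,3] = -8
Tr(A) = -5 + 7 + -8 = -6

-6


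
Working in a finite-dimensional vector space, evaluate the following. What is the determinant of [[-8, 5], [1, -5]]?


For a 2x2 matrix [[a, b], [c, d]], det = a*d - b*c.
a = -8, b = 5, c = 1, d = -5
a*d = -8 * -5 = 40
b*c = 5 * 1 = 5
det = 40 - 5 = 35

35


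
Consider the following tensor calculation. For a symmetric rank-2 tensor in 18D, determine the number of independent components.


A symmetric rank-2 tensor in d dimensions has d(d+1)/2 independent components.
d = 18
d(d+1)/2 = 18 * 19 / 2 = 342 / 2 = 171

171


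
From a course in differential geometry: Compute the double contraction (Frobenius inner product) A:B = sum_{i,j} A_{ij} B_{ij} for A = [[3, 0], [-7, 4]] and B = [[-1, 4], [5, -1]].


A:B = sum over all i,j of A_{ij} * B_{ij}.
Row 1: 3*-1=-3, 0*4=0 => row sum = -3
Row 2: -7*5=-35, 4*-1=-4 => row sum = -39
Total = -3 + -39 = -42

-42


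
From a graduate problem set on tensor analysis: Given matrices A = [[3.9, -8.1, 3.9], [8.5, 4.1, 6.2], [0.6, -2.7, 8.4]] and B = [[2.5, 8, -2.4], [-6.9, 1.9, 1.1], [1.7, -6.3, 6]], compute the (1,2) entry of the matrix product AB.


(AB)_{ij} = sum_k A_{ik} B_{kj}.
For i=1, j=2:
A_{11} * B_{12} = 3.9 * 8 = 31.2
A_{12} * B_{22} = -8.1 * 1.9 = -15.39
A_{13} * B_{32} = 3.9 * -6.3 = -24.57
Sum = 31.2 + -15.39 + -24.57 = -8.76

-8.76


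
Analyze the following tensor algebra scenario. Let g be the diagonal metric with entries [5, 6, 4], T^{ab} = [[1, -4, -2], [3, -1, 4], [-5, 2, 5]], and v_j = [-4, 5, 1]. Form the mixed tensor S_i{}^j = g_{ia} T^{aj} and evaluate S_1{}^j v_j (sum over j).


Step 1: lower the first index. For a diagonal metric, g_{ia} T^{aj} = g_{ii} T^{ij} (no sum on i).
g_{11} = 5
S_1{}^1 = 5 * T^{11} = 5 * 1 = 5
S_1{}^2 = 5 * T^{12} = 5 * -4 = -20
S_1{}^3 = 5 * T^{13} = 5 * -2 = -10
Step 2: contract S_1{}^j with v_j.
S_1{}^1 * v_1 = 5 * -4 = -20
S_1{}^2 * v_2 = -20 * 5 = -100
S_1{}^3 * v_3 = -10 * 1 = -10
Result = -20 + -100 + -10 = -130

-130


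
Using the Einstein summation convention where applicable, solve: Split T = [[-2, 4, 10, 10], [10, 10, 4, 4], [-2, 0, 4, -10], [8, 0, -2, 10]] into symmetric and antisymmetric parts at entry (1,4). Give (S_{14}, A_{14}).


T_{14} = 10
T_{41} = 8
S_{14} = (10 + 8)/2 = 18/2 = 9
A_{14} = (10 - 8)/2 = 2/2 = 1
Check: S + A = 9 + 1 = 10 = T_{14}.

(9, 1)


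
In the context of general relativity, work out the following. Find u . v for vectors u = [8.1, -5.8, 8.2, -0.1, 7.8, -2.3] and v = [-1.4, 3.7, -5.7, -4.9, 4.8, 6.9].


The inner product u . v = sum of u_i * v_i.
Term-by-term: 8.1 * -1.4, -5.8 * 3.7, 8.2 * -5.7, -0.1 * -4.9, 7.8 * 4.8, -2.3 * 6.9
Products: -11.34, -21.46, -46.74, 0.49, 37.44, -15.87
Sum = -11.34 + -21.46 + -46.74 + 0.49 + 37.44 + -15.87 = -57.48

-57.48


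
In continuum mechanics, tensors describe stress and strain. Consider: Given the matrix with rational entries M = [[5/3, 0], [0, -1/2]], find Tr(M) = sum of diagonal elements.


The trace is the sum of diagonal entries.
Diagonal: M[1,1] = 5/3, M[2,2] = -1/2
Tr(M) = 5/3 + -1/2
Computing step by step:
After adding M[1,1]: 5/3
After adding M[2,2]: 7/6
Tr(M) = 7/6

7/6


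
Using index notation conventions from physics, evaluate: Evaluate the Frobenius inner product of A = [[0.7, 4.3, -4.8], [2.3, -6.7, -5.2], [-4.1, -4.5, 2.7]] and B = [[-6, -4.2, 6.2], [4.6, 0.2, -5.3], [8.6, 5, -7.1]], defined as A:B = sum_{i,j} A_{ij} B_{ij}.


A:B = sum over all i,j of A_{ij} * B_{ij}.
Row 1: 0.7*-6=-4.2, 4.3*-4.2=-18.06, -4.8*6.2=-29.76 => row sum = -52.02
Row 2: 2.3*4.6=10.58, -6.7*0.2=-1.34, -5.2*-5.3=27.56 => row sum = 36.8
Row 3: -4.1*8.6=-35.26, -4.5*5=-22.5, 2.7*-7.1=-19.17 => row sum = -76.93
Total = -52.02 + 36.8 + -76.93 = -92.15

-92.15


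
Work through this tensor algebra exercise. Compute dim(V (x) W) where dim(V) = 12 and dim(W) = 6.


The dimension of a tensor product is the product of dimensions.
dim(V) = 12, dim(W) = 6
dim(V (x) W) = 12 * 6 = 72

72


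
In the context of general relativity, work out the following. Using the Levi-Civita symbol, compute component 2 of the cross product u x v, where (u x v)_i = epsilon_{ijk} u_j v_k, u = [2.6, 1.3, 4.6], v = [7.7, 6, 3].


(u x v)_2 = sum_{j,k} epsilon_{2jk} u_j v_k. Only permutations of (1,2,3) contribute; the two non-zero terms are:
eps_{213} u_1 v_3 = -1 * 2.6 * 3 = -7.8
eps_{231} u_3 v_1 = 1 * 4.6 * 7.7 = 35.42
(u x v)_2 = 27.62

27.62
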